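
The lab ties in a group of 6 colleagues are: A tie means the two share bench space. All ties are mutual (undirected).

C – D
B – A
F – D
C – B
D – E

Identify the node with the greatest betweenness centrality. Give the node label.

D

Unnormalized betweenness of each node: A:0, B:4, C:6, D:7, E:0, F:0.
D has the largest value, 7, making it the main broker — the node through which the most shortest paths run.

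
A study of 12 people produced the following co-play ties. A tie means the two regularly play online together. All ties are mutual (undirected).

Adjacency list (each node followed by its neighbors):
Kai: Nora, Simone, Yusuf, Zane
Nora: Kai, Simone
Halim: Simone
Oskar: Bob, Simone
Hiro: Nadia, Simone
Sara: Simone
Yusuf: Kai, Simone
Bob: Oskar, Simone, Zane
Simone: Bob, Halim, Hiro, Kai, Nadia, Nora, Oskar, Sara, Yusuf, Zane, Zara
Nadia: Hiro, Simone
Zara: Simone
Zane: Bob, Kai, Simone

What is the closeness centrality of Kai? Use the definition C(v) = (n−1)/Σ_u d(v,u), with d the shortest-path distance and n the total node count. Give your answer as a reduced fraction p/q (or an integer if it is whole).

11/18

Distances from Kai: Bob:2, Halim:2, Hiro:2, Nadia:2, Nora:1, Oskar:2, Sara:2, Simone:1, Yusuf:1, Zane:1, Zara:2. Sum = 18.
n = 12, so closeness = 11/18.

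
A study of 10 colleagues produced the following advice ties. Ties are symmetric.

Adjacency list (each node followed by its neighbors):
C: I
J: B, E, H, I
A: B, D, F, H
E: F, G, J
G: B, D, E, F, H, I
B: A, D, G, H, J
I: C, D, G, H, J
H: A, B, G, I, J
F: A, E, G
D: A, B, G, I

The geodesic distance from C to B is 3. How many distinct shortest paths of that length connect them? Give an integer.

The shortest distance is 3. The length-3 paths are: C–I–H–B; C–I–J–B; C–I–D–B; C–I–G–B.
That gives 4 distinct shortest paths.

4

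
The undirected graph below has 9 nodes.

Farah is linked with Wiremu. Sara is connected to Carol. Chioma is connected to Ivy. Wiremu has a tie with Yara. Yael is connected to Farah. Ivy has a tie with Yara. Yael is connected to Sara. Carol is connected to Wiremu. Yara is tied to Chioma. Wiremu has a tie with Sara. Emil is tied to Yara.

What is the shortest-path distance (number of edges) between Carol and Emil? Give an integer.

One shortest route is Carol – Wiremu – Yara – Emil, which uses 3 edges, and at distance 2 from Carol we only reach {Farah, Yael, Yara}, which does not include Emil. So d(Carol,Emil) = 3.

3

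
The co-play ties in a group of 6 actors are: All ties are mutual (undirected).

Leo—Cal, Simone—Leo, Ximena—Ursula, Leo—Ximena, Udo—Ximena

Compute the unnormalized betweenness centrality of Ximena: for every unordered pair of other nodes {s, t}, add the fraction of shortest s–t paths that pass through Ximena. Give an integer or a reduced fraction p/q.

Pairs whose geodesics pass through Ximena — Udo–Cal: 1; Udo–Leo: 1; Udo–Ursula: 1; Udo–Simone: 1; Cal–Ursula: 1; Leo–Ursula: 1; Ursula–Simone: 1.
All other pairs contribute 0.
Summing the contributions gives betweenness(Ximena) = 7.

7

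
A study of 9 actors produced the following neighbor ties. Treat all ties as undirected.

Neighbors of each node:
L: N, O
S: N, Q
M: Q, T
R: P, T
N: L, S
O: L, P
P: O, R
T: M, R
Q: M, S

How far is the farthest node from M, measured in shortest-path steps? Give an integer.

4

Distances from M: L:4, N:3, O:4, P:3, Q:1, R:2, S:2, T:1.
The largest is 4 (to L and O), so the eccentricity of M is 4.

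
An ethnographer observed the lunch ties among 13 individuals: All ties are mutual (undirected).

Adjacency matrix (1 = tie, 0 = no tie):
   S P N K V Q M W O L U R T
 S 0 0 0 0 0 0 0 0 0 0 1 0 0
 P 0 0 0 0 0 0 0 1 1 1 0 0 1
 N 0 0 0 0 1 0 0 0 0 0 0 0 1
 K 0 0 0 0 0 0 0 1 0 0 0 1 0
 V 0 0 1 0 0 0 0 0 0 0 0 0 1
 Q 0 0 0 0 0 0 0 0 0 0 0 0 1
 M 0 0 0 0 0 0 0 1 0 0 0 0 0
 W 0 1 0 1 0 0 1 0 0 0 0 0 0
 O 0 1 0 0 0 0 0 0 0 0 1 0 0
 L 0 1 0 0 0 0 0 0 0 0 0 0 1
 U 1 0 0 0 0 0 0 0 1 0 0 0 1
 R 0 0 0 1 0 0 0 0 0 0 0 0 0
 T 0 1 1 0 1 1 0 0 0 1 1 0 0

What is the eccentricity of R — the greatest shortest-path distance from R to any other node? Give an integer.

Distances from R: K:1, L:4, M:3, N:5, O:4, P:3, Q:5, S:6, T:4, U:5, V:5, W:2.
The largest is 6 (to S), so the eccentricity of R is 6.

6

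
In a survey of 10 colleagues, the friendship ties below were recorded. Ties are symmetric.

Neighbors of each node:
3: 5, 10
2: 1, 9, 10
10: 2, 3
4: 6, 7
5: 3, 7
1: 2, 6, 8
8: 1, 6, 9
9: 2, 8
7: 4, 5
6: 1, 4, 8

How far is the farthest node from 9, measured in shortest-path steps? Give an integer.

4

Distances from 9: 1:2, 2:1, 3:3, 4:3, 5:4, 6:2, 7:4, 8:1, 10:2.
The largest is 4 (to 5 and 7), so the eccentricity of 9 is 4.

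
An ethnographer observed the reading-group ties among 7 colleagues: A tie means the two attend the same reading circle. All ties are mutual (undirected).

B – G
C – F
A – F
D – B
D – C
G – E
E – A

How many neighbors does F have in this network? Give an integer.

F is directly tied to A and C. That is 2 neighbors, so the degree of F is 2.

2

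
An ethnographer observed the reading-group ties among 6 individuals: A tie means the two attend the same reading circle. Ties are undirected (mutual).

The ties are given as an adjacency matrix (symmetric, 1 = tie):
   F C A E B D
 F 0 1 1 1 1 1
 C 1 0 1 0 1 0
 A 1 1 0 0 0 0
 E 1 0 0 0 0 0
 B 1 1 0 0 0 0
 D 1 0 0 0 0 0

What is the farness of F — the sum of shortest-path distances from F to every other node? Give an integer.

5

Distances from F: A:1, B:1, C:1, D:1, E:1.
Sum = 1 + 1 + 1 + 1 + 1 = 5.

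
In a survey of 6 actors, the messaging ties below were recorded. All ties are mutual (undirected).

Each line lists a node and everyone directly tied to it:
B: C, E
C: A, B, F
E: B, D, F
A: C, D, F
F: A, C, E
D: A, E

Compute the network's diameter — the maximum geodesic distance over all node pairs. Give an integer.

Eccentricity of each node (its greatest distance to any other): A:2, B:2, C:2, D:2, E:2, F:2.
The maximum eccentricity is 2, realized for instance by the pair A–B via A – C – B. So the diameter is 2.

2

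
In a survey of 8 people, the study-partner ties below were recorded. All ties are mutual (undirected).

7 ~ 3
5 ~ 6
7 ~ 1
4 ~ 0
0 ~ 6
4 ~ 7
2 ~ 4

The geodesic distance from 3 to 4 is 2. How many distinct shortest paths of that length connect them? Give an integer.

The shortest distance is 2, and the only length-2 path is 3–7–4. So there is exactly 1 shortest path.

1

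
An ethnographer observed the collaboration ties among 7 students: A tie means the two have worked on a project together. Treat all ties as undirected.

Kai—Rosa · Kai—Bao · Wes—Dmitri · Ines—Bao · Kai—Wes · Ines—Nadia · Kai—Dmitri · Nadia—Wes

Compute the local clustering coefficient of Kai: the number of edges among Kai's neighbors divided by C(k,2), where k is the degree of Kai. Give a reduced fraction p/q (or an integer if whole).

1/6

Kai's neighbors: Bao, Dmitri, Rosa, and Wes (k = 4).
Possible neighbor pairs: C(4,2) = 6. Edges among them: Dmitri–Wes → e = 1.
Clustering(Kai) = 1/6.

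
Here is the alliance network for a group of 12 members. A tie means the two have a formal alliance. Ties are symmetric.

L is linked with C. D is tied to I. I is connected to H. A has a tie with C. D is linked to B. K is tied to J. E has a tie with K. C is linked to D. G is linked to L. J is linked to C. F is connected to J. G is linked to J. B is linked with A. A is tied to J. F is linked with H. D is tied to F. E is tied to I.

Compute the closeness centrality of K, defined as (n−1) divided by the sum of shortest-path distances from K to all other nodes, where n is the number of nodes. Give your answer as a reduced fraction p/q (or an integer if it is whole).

11/24

Distances from K: A:2, B:3, C:2, D:3, E:1, F:2, G:2, H:3, I:2, J:1, L:3. Sum = 24.
n = 12, so closeness = 11/24.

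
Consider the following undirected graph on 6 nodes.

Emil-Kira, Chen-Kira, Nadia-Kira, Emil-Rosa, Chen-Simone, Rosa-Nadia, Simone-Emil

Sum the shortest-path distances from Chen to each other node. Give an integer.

9

Distances from Chen: Emil:2, Kira:1, Nadia:2, Rosa:3, Simone:1.
Sum = 2 + 1 + 2 + 3 + 1 = 9.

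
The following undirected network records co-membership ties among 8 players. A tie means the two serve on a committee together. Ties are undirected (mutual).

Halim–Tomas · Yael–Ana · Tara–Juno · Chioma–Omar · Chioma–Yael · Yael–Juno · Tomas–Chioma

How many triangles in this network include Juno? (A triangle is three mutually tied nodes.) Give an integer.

0

Juno's neighbors are Tara and Yael, but none of them are tied to each other, so no triangle contains Juno.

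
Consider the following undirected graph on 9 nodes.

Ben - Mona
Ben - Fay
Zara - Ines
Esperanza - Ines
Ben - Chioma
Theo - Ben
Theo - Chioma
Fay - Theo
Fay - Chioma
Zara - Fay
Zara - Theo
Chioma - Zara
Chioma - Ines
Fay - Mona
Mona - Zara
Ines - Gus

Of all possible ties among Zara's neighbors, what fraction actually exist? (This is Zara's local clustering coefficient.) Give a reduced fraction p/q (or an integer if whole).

1/2

Zara's neighbors: Chioma, Fay, Ines, Mona, and Theo (k = 5).
Possible neighbor pairs: C(5,2) = 10. Edges among them: Chioma–Fay, Chioma–Ines, Chioma–Theo, Fay–Mona, Fay–Theo → e = 5.
Clustering(Zara) = 5/10 = 1/2.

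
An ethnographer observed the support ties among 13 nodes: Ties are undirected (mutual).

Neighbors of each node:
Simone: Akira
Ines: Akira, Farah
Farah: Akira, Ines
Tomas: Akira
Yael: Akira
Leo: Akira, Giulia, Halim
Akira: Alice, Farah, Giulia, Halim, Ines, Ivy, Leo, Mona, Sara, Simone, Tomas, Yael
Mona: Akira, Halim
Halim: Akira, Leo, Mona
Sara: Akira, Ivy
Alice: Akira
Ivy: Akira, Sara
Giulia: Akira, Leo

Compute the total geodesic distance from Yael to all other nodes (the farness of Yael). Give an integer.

Distances from Yael: Akira:1, Alice:2, Farah:2, Giulia:2, Halim:2, Ines:2, Ivy:2, Leo:2, Mona:2, Sara:2, Simone:2, Tomas:2.
Sum = 1 + 2 + 2 + 2 + 2 + 2 + 2 + 2 + 2 + 2 + 2 + 2 = 23.

23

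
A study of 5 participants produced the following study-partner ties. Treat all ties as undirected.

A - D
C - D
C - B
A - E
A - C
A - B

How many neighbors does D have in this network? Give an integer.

D is directly tied to A and C. That is 2 neighbors, so the degree of D is 2.

2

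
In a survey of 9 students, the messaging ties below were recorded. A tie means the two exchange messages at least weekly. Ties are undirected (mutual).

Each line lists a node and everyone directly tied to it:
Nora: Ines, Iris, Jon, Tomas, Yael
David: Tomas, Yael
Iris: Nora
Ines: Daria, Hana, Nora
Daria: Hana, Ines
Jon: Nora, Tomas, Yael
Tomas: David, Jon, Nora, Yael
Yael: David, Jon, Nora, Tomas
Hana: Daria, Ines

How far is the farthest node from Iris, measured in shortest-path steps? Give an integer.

Distances from Iris: Daria:3, David:3, Hana:3, Ines:2, Jon:2, Nora:1, Tomas:2, Yael:2.
The largest is 3 (to David, Hana, and Daria), so the eccentricity of Iris is 3.

3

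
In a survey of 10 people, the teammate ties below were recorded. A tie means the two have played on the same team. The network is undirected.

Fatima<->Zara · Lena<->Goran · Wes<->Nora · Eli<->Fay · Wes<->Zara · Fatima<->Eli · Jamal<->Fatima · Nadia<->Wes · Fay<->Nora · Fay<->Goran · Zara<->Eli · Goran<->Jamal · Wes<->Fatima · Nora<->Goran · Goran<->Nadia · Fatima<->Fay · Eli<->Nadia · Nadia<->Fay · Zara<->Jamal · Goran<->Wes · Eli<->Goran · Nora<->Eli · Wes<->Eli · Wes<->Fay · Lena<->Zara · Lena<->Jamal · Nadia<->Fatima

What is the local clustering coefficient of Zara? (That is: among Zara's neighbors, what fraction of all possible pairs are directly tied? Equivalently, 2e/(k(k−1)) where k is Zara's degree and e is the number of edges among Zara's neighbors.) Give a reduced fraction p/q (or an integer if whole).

1/2

Zara's neighbors: Eli, Fatima, Jamal, Lena, and Wes (k = 5).
Possible neighbor pairs: C(5,2) = 10. Edges among them: Eli–Fatima, Eli–Wes, Fatima–Jamal, Fatima–Wes, Jamal–Lena → e = 5.
Clustering(Zara) = 5/10 = 1/2.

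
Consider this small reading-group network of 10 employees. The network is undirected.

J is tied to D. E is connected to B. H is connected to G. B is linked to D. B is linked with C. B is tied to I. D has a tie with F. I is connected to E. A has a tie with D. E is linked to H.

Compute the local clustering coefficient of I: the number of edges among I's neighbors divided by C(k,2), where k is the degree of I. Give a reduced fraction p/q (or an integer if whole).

1

I's neighbors: B and E (k = 2).
Possible neighbor pairs: C(2,2) = 1. Edges among them: B–E → e = 1.
Clustering(I) = 1/1.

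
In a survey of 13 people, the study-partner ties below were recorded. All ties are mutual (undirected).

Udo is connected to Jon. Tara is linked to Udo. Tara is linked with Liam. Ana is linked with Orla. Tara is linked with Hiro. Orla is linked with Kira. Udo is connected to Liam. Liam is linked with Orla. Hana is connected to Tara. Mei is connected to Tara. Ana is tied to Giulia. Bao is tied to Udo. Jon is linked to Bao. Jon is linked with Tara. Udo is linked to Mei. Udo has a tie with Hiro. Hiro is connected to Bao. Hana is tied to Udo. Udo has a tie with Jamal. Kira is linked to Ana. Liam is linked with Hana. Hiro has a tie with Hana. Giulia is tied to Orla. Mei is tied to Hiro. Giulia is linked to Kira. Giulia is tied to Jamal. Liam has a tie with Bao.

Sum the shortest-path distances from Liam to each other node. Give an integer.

19

Distances from Liam: Ana:2, Bao:1, Giulia:2, Hana:1, Hiro:2, Jamal:2, Jon:2, Kira:2, Mei:2, Orla:1, Tara:1, Udo:1.
Sum = 2 + 1 + 2 + 1 + 2 + 2 + 2 + 2 + 2 + 1 + 1 + 1 = 19.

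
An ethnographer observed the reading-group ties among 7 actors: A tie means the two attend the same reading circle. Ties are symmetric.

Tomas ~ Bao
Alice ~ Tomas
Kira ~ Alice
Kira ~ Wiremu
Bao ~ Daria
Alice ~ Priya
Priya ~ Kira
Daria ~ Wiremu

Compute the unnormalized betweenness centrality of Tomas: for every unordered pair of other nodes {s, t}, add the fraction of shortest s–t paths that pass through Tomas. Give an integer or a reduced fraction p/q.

3

Pairs whose geodesics pass through Tomas — Alice–Daria: 1/2; Alice–Bao: 1; Priya–Bao: 1; Kira–Bao: 1/2.
All other pairs contribute 0.
Summing the contributions gives betweenness(Tomas) = 3.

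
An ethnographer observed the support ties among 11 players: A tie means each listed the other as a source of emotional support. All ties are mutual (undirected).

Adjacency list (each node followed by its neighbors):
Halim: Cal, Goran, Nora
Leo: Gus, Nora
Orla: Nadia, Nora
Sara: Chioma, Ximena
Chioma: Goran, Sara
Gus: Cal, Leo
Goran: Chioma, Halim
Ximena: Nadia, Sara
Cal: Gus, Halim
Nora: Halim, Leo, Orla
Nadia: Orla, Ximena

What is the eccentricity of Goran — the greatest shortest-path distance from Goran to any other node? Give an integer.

Distances from Goran: Cal:2, Chioma:1, Gus:3, Halim:1, Leo:3, Nadia:4, Nora:2, Orla:3, Sara:2, Ximena:3.
The largest is 4 (to Nadia), so the eccentricity of Goran is 4.

4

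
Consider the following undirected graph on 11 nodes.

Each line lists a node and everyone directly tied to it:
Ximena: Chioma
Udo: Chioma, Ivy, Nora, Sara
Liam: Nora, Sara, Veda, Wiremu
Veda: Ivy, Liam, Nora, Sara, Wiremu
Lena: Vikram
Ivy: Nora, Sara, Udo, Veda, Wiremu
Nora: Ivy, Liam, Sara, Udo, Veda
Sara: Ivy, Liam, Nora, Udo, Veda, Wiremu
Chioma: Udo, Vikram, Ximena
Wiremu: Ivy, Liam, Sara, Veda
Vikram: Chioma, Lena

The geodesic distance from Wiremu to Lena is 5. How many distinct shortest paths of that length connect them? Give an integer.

The shortest distance is 5. The length-5 paths are: Wiremu–Ivy–Udo–Chioma–Vikram–Lena; Wiremu–Sara–Udo–Chioma–Vikram–Lena.
That gives 2 distinct shortest paths.

2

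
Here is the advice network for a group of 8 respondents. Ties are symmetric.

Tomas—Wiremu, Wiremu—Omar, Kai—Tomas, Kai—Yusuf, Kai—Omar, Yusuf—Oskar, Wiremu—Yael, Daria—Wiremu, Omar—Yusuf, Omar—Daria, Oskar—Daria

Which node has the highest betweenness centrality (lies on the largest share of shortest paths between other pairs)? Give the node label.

Unnormalized betweenness of each node: Daria:3, Kai:2, Omar:9/2, Oskar:1/2, Tomas:1, Wiremu:8, Yael:0, Yusuf:2.
Wiremu has the largest value, 8, making it the main broker — the node through which the most shortest paths run.

Wiremu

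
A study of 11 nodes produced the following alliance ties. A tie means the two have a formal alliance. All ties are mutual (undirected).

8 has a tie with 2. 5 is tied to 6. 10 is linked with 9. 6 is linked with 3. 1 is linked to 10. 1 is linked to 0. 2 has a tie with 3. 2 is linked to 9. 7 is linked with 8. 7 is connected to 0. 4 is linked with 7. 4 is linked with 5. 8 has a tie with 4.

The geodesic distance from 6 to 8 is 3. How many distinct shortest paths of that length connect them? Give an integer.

The shortest distance is 3. The length-3 paths are: 6–3–2–8; 6–5–4–8.
That gives 2 distinct shortest paths.

2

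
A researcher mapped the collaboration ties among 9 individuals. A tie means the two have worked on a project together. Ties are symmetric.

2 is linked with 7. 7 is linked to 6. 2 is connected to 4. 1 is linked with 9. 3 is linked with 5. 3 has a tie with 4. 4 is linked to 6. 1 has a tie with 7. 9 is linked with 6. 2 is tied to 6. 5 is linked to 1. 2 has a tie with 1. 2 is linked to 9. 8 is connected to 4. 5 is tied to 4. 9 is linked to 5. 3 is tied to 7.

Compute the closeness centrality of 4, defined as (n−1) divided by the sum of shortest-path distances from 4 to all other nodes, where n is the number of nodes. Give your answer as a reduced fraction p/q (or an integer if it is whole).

8/11

Distances from 4: 1:2, 2:1, 3:1, 5:1, 6:1, 7:2, 8:1, 9:2. Sum = 11.
n = 9, so closeness = 8/11.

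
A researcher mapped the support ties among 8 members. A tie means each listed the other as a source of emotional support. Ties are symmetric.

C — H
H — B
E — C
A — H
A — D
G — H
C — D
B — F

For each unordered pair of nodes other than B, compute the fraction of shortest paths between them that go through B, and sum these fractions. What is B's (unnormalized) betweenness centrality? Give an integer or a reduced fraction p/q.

6

Pairs whose geodesics pass through B — E–F: 1; G–F: 1; A–F: 1; F–D: 2/2; F–H: 1; F–C: 1.
All other pairs contribute 0.
Summing the contributions gives betweenness(B) = 6.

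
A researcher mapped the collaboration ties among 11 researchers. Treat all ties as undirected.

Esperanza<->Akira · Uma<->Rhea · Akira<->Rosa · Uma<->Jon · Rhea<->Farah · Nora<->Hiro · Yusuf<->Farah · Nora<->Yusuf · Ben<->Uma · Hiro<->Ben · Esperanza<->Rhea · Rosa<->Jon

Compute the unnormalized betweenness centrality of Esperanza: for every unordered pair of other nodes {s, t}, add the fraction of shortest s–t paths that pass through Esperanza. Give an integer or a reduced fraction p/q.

7

Pairs whose geodesics pass through Esperanza — Rosa–Yusuf: 1/2; Rosa–Farah: 1/2; Rosa–Rhea: 1/2; Uma–Akira: 1/2; Ben–Akira: 1/2; Hiro–Akira: 1/2; Nora–Akira: 1; Yusuf–Akira: 1; Farah–Akira: 1; Rhea–Akira: 1.
All other pairs contribute 0.
Summing the contributions gives betweenness(Esperanza) = 7.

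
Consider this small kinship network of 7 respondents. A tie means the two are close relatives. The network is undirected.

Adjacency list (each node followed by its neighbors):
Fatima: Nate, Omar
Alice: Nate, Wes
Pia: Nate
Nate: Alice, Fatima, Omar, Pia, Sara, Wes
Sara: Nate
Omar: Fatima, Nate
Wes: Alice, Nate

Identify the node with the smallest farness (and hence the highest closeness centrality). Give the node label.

Nate

Farness (sum of distances to all others) for each node — Alice:10, Fatima:10, Nate:6, Omar:10, Pia:11, Sara:11, Wes:10.
The smallest farness is 6, for Nate, so Nate has the highest closeness.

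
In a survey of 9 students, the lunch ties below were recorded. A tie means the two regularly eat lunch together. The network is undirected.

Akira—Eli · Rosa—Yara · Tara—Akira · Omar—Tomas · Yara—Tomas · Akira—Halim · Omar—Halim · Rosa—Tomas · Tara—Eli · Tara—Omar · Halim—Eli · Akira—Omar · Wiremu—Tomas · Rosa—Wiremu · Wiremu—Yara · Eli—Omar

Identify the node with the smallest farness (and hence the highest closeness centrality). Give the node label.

Omar

Farness (sum of distances to all others) for each node — Akira:15, Eli:15, Halim:16, Omar:11, Rosa:17, Tara:16, Tomas:12, Wiremu:17, Yara:17.
The smallest farness is 11, for Omar, so Omar has the highest closeness.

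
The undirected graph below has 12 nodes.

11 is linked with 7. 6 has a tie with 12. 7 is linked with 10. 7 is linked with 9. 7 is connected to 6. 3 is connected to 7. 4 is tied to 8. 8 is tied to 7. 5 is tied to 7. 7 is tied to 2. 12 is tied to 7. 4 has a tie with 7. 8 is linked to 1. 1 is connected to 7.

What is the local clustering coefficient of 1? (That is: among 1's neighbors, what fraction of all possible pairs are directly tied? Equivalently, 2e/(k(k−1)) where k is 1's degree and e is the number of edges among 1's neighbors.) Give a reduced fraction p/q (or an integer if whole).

1's neighbors: 7 and 8 (k = 2).
Possible neighbor pairs: C(2,2) = 1. Edges among them: 7–8 → e = 1.
Clustering(1) = 1/1.

1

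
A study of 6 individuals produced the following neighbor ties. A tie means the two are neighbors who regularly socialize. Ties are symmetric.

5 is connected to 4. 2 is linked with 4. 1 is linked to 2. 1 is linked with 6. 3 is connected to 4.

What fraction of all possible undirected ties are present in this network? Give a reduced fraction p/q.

There are 5 edges and 6 nodes, so the maximum possible is C(6,2) = 15.
Density = 5/15 = 1/3.

1/3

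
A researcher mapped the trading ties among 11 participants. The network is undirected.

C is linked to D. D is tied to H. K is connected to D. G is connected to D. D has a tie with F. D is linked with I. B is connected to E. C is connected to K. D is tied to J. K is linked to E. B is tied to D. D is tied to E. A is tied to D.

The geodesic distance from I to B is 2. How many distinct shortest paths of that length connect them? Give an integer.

1

The shortest distance is 2, and the only length-2 path is I–D–B. So there is exactly 1 shortest path.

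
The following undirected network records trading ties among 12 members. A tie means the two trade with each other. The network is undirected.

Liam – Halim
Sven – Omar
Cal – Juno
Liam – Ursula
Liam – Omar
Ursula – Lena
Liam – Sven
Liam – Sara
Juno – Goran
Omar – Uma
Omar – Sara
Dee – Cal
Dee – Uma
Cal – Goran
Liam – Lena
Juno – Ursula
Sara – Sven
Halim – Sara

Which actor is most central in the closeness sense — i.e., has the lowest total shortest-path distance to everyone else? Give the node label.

Liam

Farness (sum of distances to all others) for each node — Cal:28, Dee:28, Goran:31, Halim:28, Juno:24, Lena:25, Liam:19, Omar:22, Sara:24, Sven:25, Uma:25, Ursula:21.
The smallest farness is 19, for Liam, so Liam has the highest closeness.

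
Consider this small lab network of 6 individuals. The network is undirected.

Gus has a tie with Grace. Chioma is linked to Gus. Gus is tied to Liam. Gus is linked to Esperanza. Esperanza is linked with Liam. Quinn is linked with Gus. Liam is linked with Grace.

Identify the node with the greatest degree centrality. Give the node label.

Degrees — Chioma:1, Esperanza:2, Grace:2, Gus:5, Liam:3, Quinn:1.
The maximum is 5, attained only by Gus.

Gus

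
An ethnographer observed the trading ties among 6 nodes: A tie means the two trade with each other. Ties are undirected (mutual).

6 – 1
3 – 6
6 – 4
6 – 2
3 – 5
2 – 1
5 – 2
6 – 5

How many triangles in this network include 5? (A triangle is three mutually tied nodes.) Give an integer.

2

5's neighbors: 2, 3, and 6.
Neighbor pairs that are themselves tied: 5–2–6; 5–3–6. Each forms one triangle with 5, for 2 in total.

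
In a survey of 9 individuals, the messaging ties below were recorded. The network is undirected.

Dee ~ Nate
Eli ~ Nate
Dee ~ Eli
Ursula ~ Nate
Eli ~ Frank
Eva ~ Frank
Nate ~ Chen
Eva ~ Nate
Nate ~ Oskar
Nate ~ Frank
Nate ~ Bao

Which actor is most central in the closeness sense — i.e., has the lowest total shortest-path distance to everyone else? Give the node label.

Farness (sum of distances to all others) for each node — Bao:15, Chen:15, Dee:14, Eli:13, Eva:14, Frank:13, Nate:8, Oskar:15, Ursula:15.
The smallest farness is 8, for Nate, so Nate has the highest closeness.

Nate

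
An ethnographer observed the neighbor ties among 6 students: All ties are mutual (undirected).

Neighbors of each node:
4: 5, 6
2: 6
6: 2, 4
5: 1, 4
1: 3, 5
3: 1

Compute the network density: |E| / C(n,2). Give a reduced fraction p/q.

There are 5 edges and 6 nodes, so the maximum possible is C(6,2) = 15.
Density = 5/15 = 1/3.

1/3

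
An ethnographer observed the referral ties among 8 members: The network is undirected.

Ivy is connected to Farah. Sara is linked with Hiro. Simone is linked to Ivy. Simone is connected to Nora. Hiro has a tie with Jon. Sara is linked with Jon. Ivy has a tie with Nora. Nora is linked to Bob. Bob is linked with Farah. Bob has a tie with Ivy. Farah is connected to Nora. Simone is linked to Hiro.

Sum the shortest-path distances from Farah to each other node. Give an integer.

Distances from Farah: Bob:1, Hiro:3, Ivy:1, Jon:4, Nora:1, Sara:4, Simone:2.
Sum = 1 + 3 + 1 + 4 + 1 + 4 + 2 = 16.

16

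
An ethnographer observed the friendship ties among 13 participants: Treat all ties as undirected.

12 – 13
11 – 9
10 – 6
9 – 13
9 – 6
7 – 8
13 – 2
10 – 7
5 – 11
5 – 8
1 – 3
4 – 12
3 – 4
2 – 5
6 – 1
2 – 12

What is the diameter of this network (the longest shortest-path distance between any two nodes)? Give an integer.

5

Eccentricity of each node (its greatest distance to any other): 1:4, 2:4, 3:5, 4:5, 5:4, 6:3, 7:5, 8:5, 9:3, 10:4, 11:4, 12:4, 13:4.
The maximum eccentricity is 5, realized for instance by the pair 4–7 via 4 – 3 – 1 – 6 – 10 – 7. So the diameter is 5.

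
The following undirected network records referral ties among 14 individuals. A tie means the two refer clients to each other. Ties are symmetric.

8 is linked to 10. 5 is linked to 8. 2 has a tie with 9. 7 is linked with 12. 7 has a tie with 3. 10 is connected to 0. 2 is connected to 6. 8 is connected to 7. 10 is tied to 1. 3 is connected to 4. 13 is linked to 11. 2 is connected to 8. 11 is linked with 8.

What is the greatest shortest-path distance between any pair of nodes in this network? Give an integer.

5

Eccentricity of each node (its greatest distance to any other): 0:5, 1:5, 2:4, 3:4, 4:5, 5:4, 6:5, 7:3, 8:3, 9:5, 10:4, 11:4, 12:4, 13:5.
The maximum eccentricity is 5, realized for instance by the pair 6–4 via 6 – 2 – 8 – 7 – 3 – 4. So the diameter is 5.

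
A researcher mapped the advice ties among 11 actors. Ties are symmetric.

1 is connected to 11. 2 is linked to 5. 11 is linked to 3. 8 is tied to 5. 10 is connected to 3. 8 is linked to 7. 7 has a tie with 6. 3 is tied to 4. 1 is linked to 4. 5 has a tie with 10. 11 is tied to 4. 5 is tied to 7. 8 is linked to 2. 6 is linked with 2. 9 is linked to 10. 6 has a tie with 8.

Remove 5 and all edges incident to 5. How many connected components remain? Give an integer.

Without 5, the remaining ties split the others into: {1, 3, 4, 9, 10, 11}; {2, 6, 7, 8}.
That's 2 separate components.

2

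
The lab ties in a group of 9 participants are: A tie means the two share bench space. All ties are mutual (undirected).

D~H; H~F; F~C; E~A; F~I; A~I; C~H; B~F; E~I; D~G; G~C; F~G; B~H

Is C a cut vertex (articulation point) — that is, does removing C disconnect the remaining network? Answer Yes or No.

No

Even without C, every remaining node can still reach every other (the residual graph is connected), so C is not a cut vertex.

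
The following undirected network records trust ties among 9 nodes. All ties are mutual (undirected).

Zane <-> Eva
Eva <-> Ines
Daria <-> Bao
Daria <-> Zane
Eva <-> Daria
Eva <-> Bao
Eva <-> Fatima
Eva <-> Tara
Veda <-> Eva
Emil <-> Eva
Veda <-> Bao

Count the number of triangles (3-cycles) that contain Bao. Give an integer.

Bao's neighbors: Daria, Eva, and Veda.
Neighbor pairs that are themselves tied: Bao–Daria–Eva; Bao–Eva–Veda. Each forms one triangle with Bao, for 2 in total.

2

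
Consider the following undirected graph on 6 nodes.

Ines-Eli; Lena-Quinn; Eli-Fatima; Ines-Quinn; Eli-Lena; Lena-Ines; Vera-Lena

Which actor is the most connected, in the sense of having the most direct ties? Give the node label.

Lena

Degrees — Eli:3, Fatima:1, Ines:3, Lena:4, Quinn:2, Vera:1.
The maximum is 4, attained only by Lena.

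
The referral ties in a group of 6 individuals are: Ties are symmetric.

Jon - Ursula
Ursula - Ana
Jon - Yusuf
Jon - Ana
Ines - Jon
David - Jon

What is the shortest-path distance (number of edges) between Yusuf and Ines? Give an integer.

2

One shortest route is Yusuf – Jon – Ines, which uses 2 edges, and Yusuf and Ines are not directly tied, so nothing shorter exists. So d(Yusuf,Ines) = 2.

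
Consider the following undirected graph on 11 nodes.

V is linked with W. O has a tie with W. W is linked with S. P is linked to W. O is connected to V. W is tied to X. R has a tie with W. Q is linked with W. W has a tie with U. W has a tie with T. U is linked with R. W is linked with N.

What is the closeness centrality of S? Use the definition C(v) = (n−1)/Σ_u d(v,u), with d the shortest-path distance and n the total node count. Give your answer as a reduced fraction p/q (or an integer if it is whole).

10/19

Distances from S: N:2, O:2, P:2, Q:2, R:2, T:2, U:2, V:2, W:1, X:2. Sum = 19.
n = 11, so closeness = 10/19.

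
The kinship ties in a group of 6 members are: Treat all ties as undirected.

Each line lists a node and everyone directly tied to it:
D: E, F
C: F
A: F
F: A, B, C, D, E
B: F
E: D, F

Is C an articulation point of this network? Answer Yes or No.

No

Even without C, every remaining node can still reach every other (the residual graph is connected), so C is not a cut vertex.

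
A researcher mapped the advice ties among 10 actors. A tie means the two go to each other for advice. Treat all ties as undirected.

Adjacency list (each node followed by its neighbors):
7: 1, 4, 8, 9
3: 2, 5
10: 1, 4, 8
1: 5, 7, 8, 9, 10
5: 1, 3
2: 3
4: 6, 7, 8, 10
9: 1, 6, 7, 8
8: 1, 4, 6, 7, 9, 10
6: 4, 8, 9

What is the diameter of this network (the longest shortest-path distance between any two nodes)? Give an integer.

Eccentricity of each node (its greatest distance to any other): 1:3, 2:5, 3:4, 4:5, 5:3, 6:5, 7:4, 8:4, 9:4, 10:4.
The maximum eccentricity is 5, realized for instance by the pair 2–4 via 2 – 3 – 5 – 1 – 8 – 4. So the diameter is 5.

5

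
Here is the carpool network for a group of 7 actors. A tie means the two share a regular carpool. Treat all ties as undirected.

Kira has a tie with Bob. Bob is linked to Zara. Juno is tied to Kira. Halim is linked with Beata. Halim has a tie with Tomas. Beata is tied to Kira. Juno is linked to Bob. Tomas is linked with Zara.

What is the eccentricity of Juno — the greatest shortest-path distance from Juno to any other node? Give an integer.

3

Distances from Juno: Beata:2, Bob:1, Halim:3, Kira:1, Tomas:3, Zara:2.
The largest is 3 (to Halim and Tomas), so the eccentricity of Juno is 3.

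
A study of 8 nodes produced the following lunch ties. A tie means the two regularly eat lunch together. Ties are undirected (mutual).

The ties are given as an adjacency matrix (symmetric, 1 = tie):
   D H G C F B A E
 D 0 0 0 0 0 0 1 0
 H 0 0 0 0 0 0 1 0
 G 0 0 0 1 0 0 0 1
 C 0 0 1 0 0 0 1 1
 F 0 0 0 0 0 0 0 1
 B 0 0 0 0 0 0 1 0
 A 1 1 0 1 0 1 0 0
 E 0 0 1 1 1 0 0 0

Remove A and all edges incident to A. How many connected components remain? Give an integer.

Without A, the remaining ties split the others into: {D}; {H}; {C, E, F, G}; {B}.
That's 4 separate components.

4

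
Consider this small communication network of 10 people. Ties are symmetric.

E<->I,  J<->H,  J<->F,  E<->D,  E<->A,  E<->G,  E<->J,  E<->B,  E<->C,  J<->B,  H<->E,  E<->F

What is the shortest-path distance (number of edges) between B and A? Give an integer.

2

One shortest route is B – E – A, which uses 2 edges, and B and A are not directly tied, so nothing shorter exists. So d(B,A) = 2.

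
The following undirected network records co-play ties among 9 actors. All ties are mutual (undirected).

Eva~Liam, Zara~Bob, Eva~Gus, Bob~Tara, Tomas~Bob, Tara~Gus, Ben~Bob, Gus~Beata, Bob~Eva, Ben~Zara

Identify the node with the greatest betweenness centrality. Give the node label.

Unnormalized betweenness of each node: Beata:0, Ben:0, Bob:18, Eva:11, Gus:8, Liam:0, Tara:4, Tomas:0, Zara:0.
Bob has the largest value, 18, making it the main broker — the node through which the most shortest paths run.

Bob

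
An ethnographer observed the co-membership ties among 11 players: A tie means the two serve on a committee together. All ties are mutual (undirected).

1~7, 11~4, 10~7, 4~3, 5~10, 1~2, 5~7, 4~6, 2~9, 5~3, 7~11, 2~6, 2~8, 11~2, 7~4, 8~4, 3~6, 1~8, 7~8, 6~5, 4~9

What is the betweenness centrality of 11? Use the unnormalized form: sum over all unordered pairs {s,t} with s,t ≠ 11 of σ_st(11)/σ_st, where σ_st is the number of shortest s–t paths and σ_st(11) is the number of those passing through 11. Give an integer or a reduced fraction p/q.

5/6

Pairs whose geodesics pass through 11 — 7–2: 1/3; 10–2: 1/4; 4–2: 1/4.
All other pairs contribute 0.
Summing the contributions gives betweenness(11) = 5/6.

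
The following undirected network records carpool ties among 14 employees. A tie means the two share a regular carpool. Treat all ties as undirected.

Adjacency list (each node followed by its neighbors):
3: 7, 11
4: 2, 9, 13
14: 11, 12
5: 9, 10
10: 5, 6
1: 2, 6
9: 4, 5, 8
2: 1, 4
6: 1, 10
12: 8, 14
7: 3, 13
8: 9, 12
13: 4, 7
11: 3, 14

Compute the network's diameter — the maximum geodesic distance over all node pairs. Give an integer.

7

Eccentricity of each node (its greatest distance to any other): 1:6, 2:5, 3:6, 4:4, 5:5, 6:7, 7:5, 8:4, 9:4, 10:6, 11:7, 12:5, 13:4, 14:6.
The maximum eccentricity is 7, realized for instance by the pair 11–6 via 11 – 14 – 12 – 8 – 9 – 5 – 10 – 6. So the diameter is 7.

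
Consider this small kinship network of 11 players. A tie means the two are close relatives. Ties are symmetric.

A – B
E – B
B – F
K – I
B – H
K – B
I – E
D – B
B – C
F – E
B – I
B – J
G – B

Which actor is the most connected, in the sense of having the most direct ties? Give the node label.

Degrees — A:1, B:10, C:1, D:1, E:3, F:2, G:1, H:1, I:3, J:1, K:2.
The maximum is 10, attained only by B.

B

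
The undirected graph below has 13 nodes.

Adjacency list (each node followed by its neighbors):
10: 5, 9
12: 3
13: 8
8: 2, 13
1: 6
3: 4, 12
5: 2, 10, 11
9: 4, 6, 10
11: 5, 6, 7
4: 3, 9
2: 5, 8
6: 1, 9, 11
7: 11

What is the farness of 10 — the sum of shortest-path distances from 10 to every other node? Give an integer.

Distances from 10: 1:3, 2:2, 3:3, 4:2, 5:1, 6:2, 7:3, 8:3, 9:1, 11:2, 12:4, 13:4.
Sum = 3 + 2 + 3 + 2 + 1 + 2 + 3 + 3 + 1 + 2 + 4 + 4 = 30.

30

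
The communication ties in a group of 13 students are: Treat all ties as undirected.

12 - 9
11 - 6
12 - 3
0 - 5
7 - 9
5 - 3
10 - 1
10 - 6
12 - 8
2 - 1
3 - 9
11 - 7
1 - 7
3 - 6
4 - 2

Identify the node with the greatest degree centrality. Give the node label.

Degrees — 0:1, 1:3, 2:2, 3:4, 4:1, 5:2, 6:3, 7:3, 8:1, 9:3, 10:2, 11:2, 12:3.
The maximum is 4, attained only by 3.

3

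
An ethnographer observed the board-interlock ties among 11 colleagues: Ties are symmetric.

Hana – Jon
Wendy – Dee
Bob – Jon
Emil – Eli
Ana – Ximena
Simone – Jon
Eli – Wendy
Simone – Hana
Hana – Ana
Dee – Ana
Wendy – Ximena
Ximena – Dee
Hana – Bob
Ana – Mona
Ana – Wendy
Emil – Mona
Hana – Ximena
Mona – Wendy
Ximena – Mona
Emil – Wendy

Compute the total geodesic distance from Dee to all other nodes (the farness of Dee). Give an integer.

Distances from Dee: Ana:1, Bob:3, Eli:2, Emil:2, Hana:2, Jon:3, Mona:2, Simone:3, Wendy:1, Ximena:1.
Sum = 1 + 3 + 2 + 2 + 2 + 3 + 2 + 3 + 1 + 1 = 20.

20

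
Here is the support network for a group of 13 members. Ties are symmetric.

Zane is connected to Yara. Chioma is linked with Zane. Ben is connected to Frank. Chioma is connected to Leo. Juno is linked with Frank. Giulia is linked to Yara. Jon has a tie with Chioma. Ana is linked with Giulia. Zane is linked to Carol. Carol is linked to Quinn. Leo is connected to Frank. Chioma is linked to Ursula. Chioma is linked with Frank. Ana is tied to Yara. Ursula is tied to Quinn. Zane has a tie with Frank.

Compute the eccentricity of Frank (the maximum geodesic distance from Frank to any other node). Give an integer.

3

Distances from Frank: Ana:3, Ben:1, Carol:2, Chioma:1, Giulia:3, Jon:2, Juno:1, Leo:1, Quinn:3, Ursula:2, Yara:2, Zane:1.
The largest is 3 (to Quinn, Giulia, and Ana), so the eccentricity of Frank is 3.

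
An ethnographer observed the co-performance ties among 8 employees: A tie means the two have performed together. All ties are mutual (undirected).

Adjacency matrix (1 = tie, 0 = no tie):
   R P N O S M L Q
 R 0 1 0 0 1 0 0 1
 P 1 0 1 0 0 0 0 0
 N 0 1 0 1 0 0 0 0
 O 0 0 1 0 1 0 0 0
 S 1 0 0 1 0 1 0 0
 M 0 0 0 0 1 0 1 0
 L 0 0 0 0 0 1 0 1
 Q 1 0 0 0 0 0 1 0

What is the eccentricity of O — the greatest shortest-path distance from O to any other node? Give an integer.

Distances from O: L:3, M:2, N:1, P:2, Q:3, R:2, S:1.
The largest is 3 (to Q and L), so the eccentricity of O is 3.

3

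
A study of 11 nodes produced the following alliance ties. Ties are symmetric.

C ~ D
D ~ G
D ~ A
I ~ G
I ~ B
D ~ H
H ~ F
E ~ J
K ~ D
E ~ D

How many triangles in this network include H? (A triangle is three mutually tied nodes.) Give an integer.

0

H's neighbors are D and F, but none of them are tied to each other, so no triangle contains H.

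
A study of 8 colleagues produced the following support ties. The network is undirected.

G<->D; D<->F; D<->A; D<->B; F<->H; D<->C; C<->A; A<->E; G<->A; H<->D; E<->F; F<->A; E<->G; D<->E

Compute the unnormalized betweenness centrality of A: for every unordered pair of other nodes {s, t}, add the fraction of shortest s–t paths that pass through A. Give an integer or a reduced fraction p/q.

Pairs whose geodesics pass through A — E–C: 1/2; F–G: 1/3; F–C: 1/2; G–C: 1/2.
All other pairs contribute 0.
Summing the contributions gives betweenness(A) = 11/6.

11/6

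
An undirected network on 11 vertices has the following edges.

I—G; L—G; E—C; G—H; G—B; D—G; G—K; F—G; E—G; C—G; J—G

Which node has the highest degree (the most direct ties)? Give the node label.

Degrees — B:1, C:2, D:1, E:2, F:1, G:10, H:1, I:1, J:1, K:1, L:1.
The maximum is 10, attained only by G.

G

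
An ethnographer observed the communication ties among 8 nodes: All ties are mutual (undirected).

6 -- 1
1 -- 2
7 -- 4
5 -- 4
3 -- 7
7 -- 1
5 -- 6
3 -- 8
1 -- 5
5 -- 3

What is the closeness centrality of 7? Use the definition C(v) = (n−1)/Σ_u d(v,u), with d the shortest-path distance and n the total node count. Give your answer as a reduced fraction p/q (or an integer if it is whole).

7/11

Distances from 7: 1:1, 2:2, 3:1, 4:1, 5:2, 6:2, 8:2. Sum = 11.
n = 8, so closeness = 7/11.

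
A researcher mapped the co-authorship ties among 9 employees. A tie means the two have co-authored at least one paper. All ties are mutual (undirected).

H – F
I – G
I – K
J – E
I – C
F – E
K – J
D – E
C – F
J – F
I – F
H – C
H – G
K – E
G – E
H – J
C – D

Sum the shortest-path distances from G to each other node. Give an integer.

13

Distances from G: C:2, D:2, E:1, F:2, H:1, I:1, J:2, K:2.
Sum = 2 + 2 + 1 + 2 + 1 + 1 + 2 + 2 = 13.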